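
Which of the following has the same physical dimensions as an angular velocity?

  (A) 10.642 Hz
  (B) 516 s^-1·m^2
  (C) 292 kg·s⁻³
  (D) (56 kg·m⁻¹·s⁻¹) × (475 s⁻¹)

(A)

Reference: [angular velocity] = s⁻¹.
Each option:
  (A) Hz = s⁻¹  ← same
  (B) m²·s⁻¹
  (C) kg·s⁻³
  (D) [kg·m⁻¹·s⁻¹] · [s⁻¹] = kg·m⁻¹·s⁻²
Only (A) matches s⁻¹.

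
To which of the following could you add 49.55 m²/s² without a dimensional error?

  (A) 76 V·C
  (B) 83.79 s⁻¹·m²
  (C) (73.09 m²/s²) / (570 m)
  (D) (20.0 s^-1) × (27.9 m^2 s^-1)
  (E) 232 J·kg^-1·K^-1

(D)

Reference: m²·s⁻².
Each option:
  (A) C·V = s·A·J·C⁻¹ = kg·m²·s⁻²
  (B) m²·s⁻¹
  (C) [m²·s⁻²] / [m] = m·s⁻²
  (D) [s⁻¹] · [m²·s⁻¹] = m²·s⁻²  ← same
  (E) J·kg⁻¹·K⁻¹ = N·m·kg⁻¹·K⁻¹ = m²·s⁻²·K⁻¹
Only (D) matches m²·s⁻².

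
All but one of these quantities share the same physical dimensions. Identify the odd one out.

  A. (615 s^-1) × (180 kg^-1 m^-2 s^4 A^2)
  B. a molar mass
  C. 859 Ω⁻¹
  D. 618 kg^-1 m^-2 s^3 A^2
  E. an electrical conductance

B.

Dimensions:
  A. [s⁻¹] · [kg⁻¹·m⁻²·s⁴·A²] = kg⁻¹·m⁻²·s³·A²
  B. [molar mass] = kg·mol⁻¹
  C. Ω⁻¹ = (V·A⁻¹)⁻¹ = kg⁻¹·m⁻²·s³·A²
  D. kg⁻¹·m⁻²·s³·A²
  E. [electrical conductance] = kg⁻¹·m⁻²·s³·A²
All reduce to kg⁻¹·m⁻²·s³·A² except B., which is kg·mol⁻¹.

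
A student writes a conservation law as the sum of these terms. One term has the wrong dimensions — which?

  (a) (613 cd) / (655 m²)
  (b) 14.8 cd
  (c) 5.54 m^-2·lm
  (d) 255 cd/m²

(b)

In SI base units:
  (a) [cd] / [m²] = m⁻²·cd
  (b) cd
  (c) lm·m⁻² = cd·m⁻² = m⁻²·cd
  (d) cd·m⁻² = m⁻²·cd
All reduce to m⁻²·cd except (b), which is cd.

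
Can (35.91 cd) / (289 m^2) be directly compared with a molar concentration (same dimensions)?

No

Work out the base dimensions of each:
  (35.91 cd) / (289 m^2):  [cd] / [m²] = m⁻²·cd
  a molar concentration:  [molar concentration] = m⁻³·mol
m⁻²·cd ≠ m⁻³·mol, so they cannot be added.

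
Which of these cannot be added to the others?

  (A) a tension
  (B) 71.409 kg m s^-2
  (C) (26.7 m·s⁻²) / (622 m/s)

(C)

Expand each in SI base units:
  (A) [tension] = kg·m·s⁻²
  (B) kg·m·s⁻²
  (C) [m·s⁻²] / [m·s⁻¹] = s⁻¹
All reduce to kg·m·s⁻² except (C), which is s⁻¹.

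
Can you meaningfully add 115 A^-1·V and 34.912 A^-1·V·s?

Expand each in SI base units:
  115 A^-1·V:  V·A⁻¹ = J·C⁻¹·A⁻¹ = kg·m²·s⁻³·A⁻²
  34.912 A^-1·V·s:  V·s·A⁻¹ = J·C⁻¹·s·A⁻¹ = kg·m²·s⁻²·A⁻²
kg·m²·s⁻³·A⁻² ≠ kg·m²·s⁻²·A⁻², so they cannot be added.

No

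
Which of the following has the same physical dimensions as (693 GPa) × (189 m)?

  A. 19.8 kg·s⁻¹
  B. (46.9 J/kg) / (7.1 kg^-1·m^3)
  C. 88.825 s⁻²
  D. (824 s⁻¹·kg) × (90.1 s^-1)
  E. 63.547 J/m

D.

Reference: [kg·m⁻¹·s⁻²] · [m] = kg·s⁻².
Each option:
  A. kg·s⁻¹
  B. [m²·s⁻²] / [kg⁻¹·m³] = kg·m⁻¹·s⁻²
  C. s⁻²
  D. [kg·s⁻¹] · [s⁻¹] = kg·s⁻²  ← same
  E. J·m⁻¹ = N·m·m⁻¹ = kg·m·s⁻²
Only D. matches kg·s⁻².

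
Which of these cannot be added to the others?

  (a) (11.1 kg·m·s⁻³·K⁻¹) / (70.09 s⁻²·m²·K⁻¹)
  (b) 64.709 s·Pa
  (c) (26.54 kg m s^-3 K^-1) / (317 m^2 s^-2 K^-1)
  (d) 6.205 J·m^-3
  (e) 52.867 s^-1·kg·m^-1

(d)

Reduce each to base SI dimensions:
  (a) [kg·m·s⁻³·K⁻¹] / [m²·s⁻²·K⁻¹] = kg·m⁻¹·s⁻¹
  (b) Pa·s = N·m⁻²·s = kg·m⁻¹·s⁻¹
  (c) [kg·m·s⁻³·K⁻¹] / [m²·s⁻²·K⁻¹] = kg·m⁻¹·s⁻¹
  (d) J·m⁻³ = N·m·m⁻³ = kg·m⁻¹·s⁻²
  (e) kg·m⁻¹·s⁻¹
All reduce to kg·m⁻¹·s⁻¹ except (d), which is kg·m⁻¹·s⁻².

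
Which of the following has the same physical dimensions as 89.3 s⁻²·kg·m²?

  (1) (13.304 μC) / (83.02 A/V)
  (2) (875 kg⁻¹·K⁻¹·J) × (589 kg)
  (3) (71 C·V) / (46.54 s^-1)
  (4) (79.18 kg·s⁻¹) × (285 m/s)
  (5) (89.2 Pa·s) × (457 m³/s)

(5)

Reference: kg·m²·s⁻².
Each option:
  (1) [s·A] / [kg⁻¹·m⁻²·s³·A²] = kg·m²·s⁻²·A⁻¹
  (2) [m²·s⁻²·K⁻¹] · [kg] = kg·m²·s⁻²·K⁻¹
  (3) [kg·m²·s⁻²] / [s⁻¹] = kg·m²·s⁻¹
  (4) [kg·s⁻¹] · [m·s⁻¹] = kg·m·s⁻²
  (5) [kg·m⁻¹·s⁻¹] · [m³·s⁻¹] = kg·m²·s⁻²  ← same
Only (5) matches kg·m²·s⁻².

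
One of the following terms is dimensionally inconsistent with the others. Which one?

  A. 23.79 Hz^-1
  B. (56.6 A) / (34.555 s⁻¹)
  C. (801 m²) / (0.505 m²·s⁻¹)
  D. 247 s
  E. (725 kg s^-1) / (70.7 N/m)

B.

Expand each in SI base units:
  A. Hz⁻¹ = (s⁻¹)⁻¹ = s
  B. [A] / [s⁻¹] = s·A
  C. [m²] / [m²·s⁻¹] = s
  D. s
  E. [kg·s⁻¹] / [kg·s⁻²] = s
All reduce to s except B., which is s·A.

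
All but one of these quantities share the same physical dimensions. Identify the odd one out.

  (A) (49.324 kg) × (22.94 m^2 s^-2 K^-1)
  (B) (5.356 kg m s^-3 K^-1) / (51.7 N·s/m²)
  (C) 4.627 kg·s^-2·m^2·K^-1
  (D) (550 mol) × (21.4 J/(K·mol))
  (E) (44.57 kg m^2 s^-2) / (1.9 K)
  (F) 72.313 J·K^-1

(B)

Dimensions:
  (A) [kg] · [m²·s⁻²·K⁻¹] = kg·m²·s⁻²·K⁻¹
  (B) [kg·m·s⁻³·K⁻¹] / [kg·m⁻¹·s⁻¹] = m²·s⁻²·K⁻¹
  (C) kg·m²·s⁻²·K⁻¹
  (D) [mol] · [kg·m²·s⁻²·K⁻¹·mol⁻¹] = kg·m²·s⁻²·K⁻¹
  (E) [kg·m²·s⁻²] / [K] = kg·m²·s⁻²·K⁻¹
  (F) J·K⁻¹ = N·m·K⁻¹ = kg·m²·s⁻²·K⁻¹
All reduce to kg·m²·s⁻²·K⁻¹ except (B), which is m²·s⁻²·K⁻¹.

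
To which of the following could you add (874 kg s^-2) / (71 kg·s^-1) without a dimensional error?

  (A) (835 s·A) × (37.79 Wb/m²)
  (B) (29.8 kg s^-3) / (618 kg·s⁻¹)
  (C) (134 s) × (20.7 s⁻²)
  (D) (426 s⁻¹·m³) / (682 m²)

Reference: [kg·s⁻²] / [kg·s⁻¹] = s⁻¹.
Each option:
  (A) [s·A] · [kg·s⁻²·A⁻¹] = kg·s⁻¹
  (B) [kg·s⁻³] / [kg·s⁻¹] = s⁻²
  (C) [s] · [s⁻²] = s⁻¹  ← same
  (D) [m³·s⁻¹] / [m²] = m·s⁻¹
Only (C) matches s⁻¹.

(C)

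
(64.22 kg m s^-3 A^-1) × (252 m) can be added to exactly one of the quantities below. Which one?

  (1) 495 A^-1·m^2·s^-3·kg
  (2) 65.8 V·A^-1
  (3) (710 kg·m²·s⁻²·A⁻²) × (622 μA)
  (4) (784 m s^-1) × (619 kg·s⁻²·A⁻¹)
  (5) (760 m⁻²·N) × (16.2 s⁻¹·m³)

(1)

Reference: [kg·m·s⁻³·A⁻¹] · [m] = kg·m²·s⁻³·A⁻¹.
Each option:
  (1) kg·m²·s⁻³·A⁻¹  ← same
  (2) V·A⁻¹ = J·C⁻¹·A⁻¹ = kg·m²·s⁻³·A⁻²
  (3) [kg·m²·s⁻²·A⁻²] · [A] = kg·m²·s⁻²·A⁻¹
  (4) [m·s⁻¹] · [kg·s⁻²·A⁻¹] = kg·m·s⁻³·A⁻¹
  (5) [kg·m⁻¹·s⁻²] · [m³·s⁻¹] = kg·m²·s⁻³
Only (1) matches kg·m²·s⁻³·A⁻¹.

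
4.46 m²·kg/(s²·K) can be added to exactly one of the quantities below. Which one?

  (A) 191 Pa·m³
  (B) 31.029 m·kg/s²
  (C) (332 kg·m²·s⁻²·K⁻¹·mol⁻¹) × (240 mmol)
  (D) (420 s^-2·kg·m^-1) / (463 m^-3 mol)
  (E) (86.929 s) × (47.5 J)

(C)

Reference: kg·m²·s⁻²·K⁻¹.
Each option:
  (A) Pa·m³ = N·m⁻²·m³ = kg·m²·s⁻²
  (B) kg·m·s⁻²
  (C) [kg·m²·s⁻²·K⁻¹·mol⁻¹] · [mol] = kg·m²·s⁻²·K⁻¹  ← same
  (D) [kg·m⁻¹·s⁻²] / [m⁻³·mol] = kg·m²·s⁻²·mol⁻¹
  (E) [s] · [kg·m²·s⁻²] = kg·m²·s⁻¹
Only (C) matches kg·m²·s⁻²·K⁻¹.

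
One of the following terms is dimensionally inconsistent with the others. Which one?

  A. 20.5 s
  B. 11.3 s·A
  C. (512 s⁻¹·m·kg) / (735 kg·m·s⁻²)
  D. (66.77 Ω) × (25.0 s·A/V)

Work out the base dimensions of each:
  A. s
  B. A·s = s·A
  C. [kg·m·s⁻¹] / [kg·m·s⁻²] = s
  D. [kg·m²·s⁻³·A⁻²] · [kg⁻¹·m⁻²·s⁴·A²] = s
All reduce to s except B., which is s·A.

B.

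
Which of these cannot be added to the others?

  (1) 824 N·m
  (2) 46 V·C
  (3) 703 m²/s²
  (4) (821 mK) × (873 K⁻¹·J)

Reduce each to base SI dimensions:
  (1) N·m = kg·m·s⁻²·m = kg·m²·s⁻²
  (2) C·V = s·A·J·C⁻¹ = kg·m²·s⁻²
  (3) m²·s⁻²
  (4) [K] · [kg·m²·s⁻²·K⁻¹] = kg·m²·s⁻²
All reduce to kg·m²·s⁻² except (3), which is m²·s⁻².

(3)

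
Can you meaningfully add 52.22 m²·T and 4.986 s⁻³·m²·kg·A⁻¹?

Reduce each to base SI dimensions:
  52.22 m²·T:  T·m² = Wb·m⁻²·m² = kg·m²·s⁻²·A⁻¹
  4.986 s⁻³·m²·kg·A⁻¹:  kg·m²·s⁻³·A⁻¹
kg·m²·s⁻²·A⁻¹ ≠ kg·m²·s⁻³·A⁻¹, so they cannot be added.

No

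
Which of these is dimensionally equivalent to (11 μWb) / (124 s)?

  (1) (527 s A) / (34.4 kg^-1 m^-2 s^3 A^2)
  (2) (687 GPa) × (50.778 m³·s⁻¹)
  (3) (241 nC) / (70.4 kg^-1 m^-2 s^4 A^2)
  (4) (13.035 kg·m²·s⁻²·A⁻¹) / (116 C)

(3)

Reference: [kg·m²·s⁻²·A⁻¹] / [s] = kg·m²·s⁻³·A⁻¹.
Each option:
  (1) [s·A] / [kg⁻¹·m⁻²·s³·A²] = kg·m²·s⁻²·A⁻¹
  (2) [kg·m⁻¹·s⁻²] · [m³·s⁻¹] = kg·m²·s⁻³
  (3) [s·A] / [kg⁻¹·m⁻²·s⁴·A²] = kg·m²·s⁻³·A⁻¹  ← same
  (4) [kg·m²·s⁻²·A⁻¹] / [s·A] = kg·m²·s⁻³·A⁻²
Only (3) matches kg·m²·s⁻³·A⁻¹.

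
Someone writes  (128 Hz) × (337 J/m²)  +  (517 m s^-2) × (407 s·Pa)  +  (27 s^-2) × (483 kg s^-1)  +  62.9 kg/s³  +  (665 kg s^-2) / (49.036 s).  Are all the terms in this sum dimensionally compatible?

Yes

Expand each in SI base units:
  (128 Hz) × (337 J/m²):  [s⁻¹] · [kg·s⁻²] = kg·s⁻³
  (517 m s^-2) × (407 s·Pa):  [m·s⁻²] · [kg·m⁻¹·s⁻¹] = kg·s⁻³
  (27 s^-2) × (483 kg s^-1):  [s⁻²] · [kg·s⁻¹] = kg·s⁻³
  62.9 kg/s³:  kg·s⁻³
  (665 kg s^-2) / (49.036 s):  [kg·s⁻²] / [s] = kg·s⁻³
Every term reduces to kg·s⁻³.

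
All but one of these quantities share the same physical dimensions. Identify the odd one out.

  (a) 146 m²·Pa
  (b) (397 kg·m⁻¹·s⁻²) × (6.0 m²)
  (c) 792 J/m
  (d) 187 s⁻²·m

(d)

In SI base units:
  (a) Pa·m² = N·m⁻²·m² = kg·m·s⁻²
  (b) [kg·m⁻¹·s⁻²] · [m²] = kg·m·s⁻²
  (c) J·m⁻¹ = N·m·m⁻¹ = kg·m·s⁻²
  (d) m·s⁻²
All reduce to kg·m·s⁻² except (d), which is m·s⁻².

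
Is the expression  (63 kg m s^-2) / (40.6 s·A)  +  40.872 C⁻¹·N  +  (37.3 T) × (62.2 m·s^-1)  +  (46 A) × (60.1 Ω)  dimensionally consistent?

No

In SI base units:
  (63 kg m s^-2) / (40.6 s·A):  [kg·m·s⁻²] / [s·A] = kg·m·s⁻³·A⁻¹
  40.872 C⁻¹·N:  N·C⁻¹ = kg·m·s⁻²·(s·A)⁻¹ = kg·m·s⁻³·A⁻¹
  (37.3 T) × (62.2 m·s^-1):  [kg·s⁻²·A⁻¹] · [m·s⁻¹] = kg·m·s⁻³·A⁻¹
  (46 A) × (60.1 Ω):  [A] · [kg·m²·s⁻³·A⁻²] = kg·m²·s⁻³·A⁻¹
The terms do not share a single dimension (kg·m²·s⁻³·A⁻¹ vs kg·m·s⁻³·A⁻¹).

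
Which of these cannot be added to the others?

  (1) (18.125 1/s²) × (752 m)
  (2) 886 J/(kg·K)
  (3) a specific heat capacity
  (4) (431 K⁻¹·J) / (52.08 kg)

(1)

In SI base units:
  (1) [s⁻²] · [m] = m·s⁻²
  (2) J·kg⁻¹·K⁻¹ = N·m·kg⁻¹·K⁻¹ = m²·s⁻²·K⁻¹
  (3) [specific heat capacity] = m²·s⁻²·K⁻¹
  (4) [kg·m²·s⁻²·K⁻¹] / [kg] = m²·s⁻²·K⁻¹
All reduce to m²·s⁻²·K⁻¹ except (1), which is m·s⁻².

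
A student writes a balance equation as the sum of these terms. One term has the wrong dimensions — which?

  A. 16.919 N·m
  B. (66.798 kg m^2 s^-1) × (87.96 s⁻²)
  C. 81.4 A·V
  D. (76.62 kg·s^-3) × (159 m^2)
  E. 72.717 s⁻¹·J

A.

Reduce each to base SI dimensions:
  A. N·m = kg·m·s⁻²·m = kg·m²·s⁻²
  B. [kg·m²·s⁻¹] · [s⁻²] = kg·m²·s⁻³
  C. V·A = J·C⁻¹·A = kg·m²·s⁻³
  D. [kg·s⁻³] · [m²] = kg·m²·s⁻³
  E. J·s⁻¹ = N·m·s⁻¹ = kg·m²·s⁻³
All reduce to kg·m²·s⁻³ except A., which is kg·m²·s⁻².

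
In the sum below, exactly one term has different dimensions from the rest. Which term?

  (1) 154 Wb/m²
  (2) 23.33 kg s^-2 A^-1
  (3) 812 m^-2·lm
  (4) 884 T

(3)

Reduce each to base SI dimensions:
  (1) Wb·m⁻² = V·s·m⁻² = kg·s⁻²·A⁻¹
  (2) kg·s⁻²·A⁻¹
  (3) lm·m⁻² = cd·m⁻² = m⁻²·cd
  (4) T = Wb·m⁻² = kg·s⁻²·A⁻¹
All reduce to kg·s⁻²·A⁻¹ except (3), which is m⁻²·cd.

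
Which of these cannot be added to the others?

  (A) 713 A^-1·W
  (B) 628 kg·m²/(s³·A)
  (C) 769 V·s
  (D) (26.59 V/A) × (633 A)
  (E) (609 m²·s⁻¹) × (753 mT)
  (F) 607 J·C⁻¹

Work out the base dimensions of each:
  (A) W·A⁻¹ = J·s⁻¹·A⁻¹ = kg·m²·s⁻³·A⁻¹
  (B) kg·m²·s⁻³·A⁻¹
  (C) V·s = J·C⁻¹·s = kg·m²·s⁻²·A⁻¹
  (D) [kg·m²·s⁻³·A⁻²] · [A] = kg·m²·s⁻³·A⁻¹
  (E) [m²·s⁻¹] · [kg·s⁻²·A⁻¹] = kg·m²·s⁻³·A⁻¹
  (F) J·C⁻¹ = N·m·(s·A)⁻¹ = kg·m²·s⁻³·A⁻¹
All reduce to kg·m²·s⁻³·A⁻¹ except (C), which is kg·m²·s⁻²·A⁻¹.

(C)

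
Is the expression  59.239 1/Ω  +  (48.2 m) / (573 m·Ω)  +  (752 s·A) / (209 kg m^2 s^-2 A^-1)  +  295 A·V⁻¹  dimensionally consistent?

Work out the base dimensions of each:
  59.239 1/Ω:  Ω⁻¹ = (V·A⁻¹)⁻¹ = kg⁻¹·m⁻²·s³·A²
  (48.2 m) / (573 m·Ω):  [m] / [kg·m³·s⁻³·A⁻²] = kg⁻¹·m⁻²·s³·A²
  (752 s·A) / (209 kg m^2 s^-2 A^-1):  [s·A] / [kg·m²·s⁻²·A⁻¹] = kg⁻¹·m⁻²·s³·A²
  295 A·V⁻¹:  A·V⁻¹ = A·(J·C⁻¹)⁻¹ = kg⁻¹·m⁻²·s³·A²
Every term reduces to kg⁻¹·m⁻²·s³·A².

Yes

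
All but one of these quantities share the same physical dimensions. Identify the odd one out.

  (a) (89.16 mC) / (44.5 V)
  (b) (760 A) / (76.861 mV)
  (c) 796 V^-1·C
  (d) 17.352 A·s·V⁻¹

Work out the base dimensions of each:
  (a) [s·A] / [kg·m²·s⁻³·A⁻¹] = kg⁻¹·m⁻²·s⁴·A²
  (b) [A] / [kg·m²·s⁻³·A⁻¹] = kg⁻¹·m⁻²·s³·A²
  (c) C·V⁻¹ = s·A·(J·C⁻¹)⁻¹ = kg⁻¹·m⁻²·s⁴·A²
  (d) A·s·V⁻¹ = A·s·(J·C⁻¹)⁻¹ = kg⁻¹·m⁻²·s⁴·A²
All reduce to kg⁻¹·m⁻²·s⁴·A² except (b), which is kg⁻¹·m⁻²·s³·A².

(b)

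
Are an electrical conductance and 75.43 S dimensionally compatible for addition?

Expand each in SI base units:
  an electrical conductance:  [electrical conductance] = kg⁻¹·m⁻²·s³·A²
  75.43 S:  S = Ω⁻¹ = kg⁻¹·m⁻²·s³·A²
Both are kg⁻¹·m⁻²·s³·A², so they have the same dimensions and can be added.

Yes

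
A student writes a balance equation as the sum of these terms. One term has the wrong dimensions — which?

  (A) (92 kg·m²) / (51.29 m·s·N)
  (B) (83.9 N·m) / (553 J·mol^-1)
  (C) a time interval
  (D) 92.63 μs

(B)

Expand each in SI base units:
  (A) [kg·m²] / [kg·m²·s⁻¹] = s
  (B) [kg·m²·s⁻²] / [kg·m²·s⁻²·mol⁻¹] = mol
  (C) [time interval] = s
  (D) s
All reduce to s except (B), which is mol.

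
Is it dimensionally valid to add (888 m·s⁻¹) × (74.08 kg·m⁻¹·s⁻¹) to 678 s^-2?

Reduce each to base SI dimensions:
  (888 m·s⁻¹) × (74.08 kg·m⁻¹·s⁻¹):  [m·s⁻¹] · [kg·m⁻¹·s⁻¹] = kg·s⁻²
  678 s^-2:  s⁻²
kg·s⁻² ≠ s⁻², so they cannot be added.

No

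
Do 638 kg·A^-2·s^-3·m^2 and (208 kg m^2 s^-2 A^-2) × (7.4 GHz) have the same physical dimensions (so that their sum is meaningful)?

In SI base units:
  638 kg·A^-2·s^-3·m^2:  kg·m²·s⁻³·A⁻²
  (208 kg m^2 s^-2 A^-2) × (7.4 GHz):  [kg·m²·s⁻²·A⁻²] · [s⁻¹] = kg·m²·s⁻³·A⁻²
Both are kg·m²·s⁻³·A⁻², so they have the same dimensions and can be added.

Yes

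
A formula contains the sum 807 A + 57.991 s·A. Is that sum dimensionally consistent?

No

Reduce each to base SI dimensions:
  807 A:  A
  57.991 s·A:  A·s = s·A
A ≠ s·A, so they cannot be added.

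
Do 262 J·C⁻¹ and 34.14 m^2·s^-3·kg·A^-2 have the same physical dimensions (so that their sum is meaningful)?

No

Reduce each to base SI dimensions:
  262 J·C⁻¹:  J·C⁻¹ = N·m·(s·A)⁻¹ = kg·m²·s⁻³·A⁻¹
  34.14 m^2·s^-3·kg·A^-2:  kg·m²·s⁻³·A⁻²
kg·m²·s⁻³·A⁻¹ ≠ kg·m²·s⁻³·A⁻², so they cannot be added.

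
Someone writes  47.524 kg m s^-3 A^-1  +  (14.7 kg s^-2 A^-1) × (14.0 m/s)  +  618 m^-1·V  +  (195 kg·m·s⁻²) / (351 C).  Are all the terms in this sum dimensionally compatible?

Reduce each to base SI dimensions:
  47.524 kg m s^-3 A^-1:  kg·m·s⁻³·A⁻¹
  (14.7 kg s^-2 A^-1) × (14.0 m/s):  [kg·s⁻²·A⁻¹] · [m·s⁻¹] = kg·m·s⁻³·A⁻¹
  618 m^-1·V:  V·m⁻¹ = J·C⁻¹·m⁻¹ = kg·m·s⁻³·A⁻¹
  (195 kg·m·s⁻²) / (351 C):  [kg·m·s⁻²] / [s·A] = kg·m·s⁻³·A⁻¹
Every term reduces to kg·m·s⁻³·A⁻¹.

Yes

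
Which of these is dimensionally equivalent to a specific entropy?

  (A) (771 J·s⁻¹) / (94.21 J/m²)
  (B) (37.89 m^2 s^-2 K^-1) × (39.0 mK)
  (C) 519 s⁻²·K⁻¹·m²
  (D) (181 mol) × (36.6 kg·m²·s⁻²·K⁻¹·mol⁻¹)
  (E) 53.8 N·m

Reference: [specific entropy] = m²·s⁻²·K⁻¹.
Each option:
  (A) [kg·m²·s⁻³] / [kg·s⁻²] = m²·s⁻¹
  (B) [m²·s⁻²·K⁻¹] · [K] = m²·s⁻²
  (C) m²·s⁻²·K⁻¹  ← same
  (D) [mol] · [kg·m²·s⁻²·K⁻¹·mol⁻¹] = kg·m²·s⁻²·K⁻¹
  (E) N·m = kg·m·s⁻²·m = kg·m²·s⁻²
Only (C) matches m²·s⁻²·K⁻¹.

(C)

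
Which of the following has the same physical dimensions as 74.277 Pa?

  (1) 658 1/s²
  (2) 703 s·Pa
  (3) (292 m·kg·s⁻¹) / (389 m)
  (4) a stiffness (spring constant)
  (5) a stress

(5)

Reference: Pa = N·m⁻² = kg·m⁻¹·s⁻².
Each option:
  (1) s⁻²
  (2) Pa·s = N·m⁻²·s = kg·m⁻¹·s⁻¹
  (3) [kg·m·s⁻¹] / [m] = kg·s⁻¹
  (4) [stiffness (spring constant)] = kg·s⁻²
  (5) [stress] = kg·m⁻¹·s⁻²  ← same
Only (5) matches kg·m⁻¹·s⁻².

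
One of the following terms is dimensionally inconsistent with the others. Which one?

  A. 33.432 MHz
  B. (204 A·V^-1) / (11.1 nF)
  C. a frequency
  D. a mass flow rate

Dimensions:
  A. Hz = s⁻¹
  B. [kg⁻¹·m⁻²·s³·A²] / [kg⁻¹·m⁻²·s⁴·A²] = s⁻¹
  C. [frequency] = s⁻¹
  D. [mass flow rate] = kg·s⁻¹
All reduce to s⁻¹ except D., which is kg·s⁻¹.

D.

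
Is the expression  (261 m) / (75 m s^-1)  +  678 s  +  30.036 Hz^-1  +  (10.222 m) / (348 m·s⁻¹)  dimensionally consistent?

Expand each in SI base units:
  (261 m) / (75 m s^-1):  [m] / [m·s⁻¹] = s
  678 s:  s
  30.036 Hz^-1:  Hz⁻¹ = (s⁻¹)⁻¹ = s
  (10.222 m) / (348 m·s⁻¹):  [m] / [m·s⁻¹] = s
Every term reduces to s.

Yes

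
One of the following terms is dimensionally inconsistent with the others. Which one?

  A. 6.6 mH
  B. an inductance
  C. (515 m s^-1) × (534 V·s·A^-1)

Work out the base dimensions of each:
  A. H = V·s·A⁻¹ = kg·m²·s⁻²·A⁻²
  B. [inductance] = kg·m²·s⁻²·A⁻²
  C. [m·s⁻¹] · [kg·m²·s⁻²·A⁻²] = kg·m³·s⁻³·A⁻²
All reduce to kg·m²·s⁻²·A⁻² except C., which is kg·m³·s⁻³·A⁻².

C.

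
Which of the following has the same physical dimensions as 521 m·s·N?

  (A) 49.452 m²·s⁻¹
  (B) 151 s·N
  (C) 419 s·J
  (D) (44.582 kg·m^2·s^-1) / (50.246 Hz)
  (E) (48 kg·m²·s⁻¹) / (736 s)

(C)

Reference: N·m·s = kg·m·s⁻²·m·s = kg·m²·s⁻¹.
Each option:
  (A) m²·s⁻¹
  (B) N·s = kg·m·s⁻²·s = kg·m·s⁻¹
  (C) J·s = N·m·s = kg·m²·s⁻¹  ← same
  (D) [kg·m²·s⁻¹] / [s⁻¹] = kg·m²
  (E) [kg·m²·s⁻¹] / [s] = kg·m²·s⁻²
Only (C) matches kg·m²·s⁻¹.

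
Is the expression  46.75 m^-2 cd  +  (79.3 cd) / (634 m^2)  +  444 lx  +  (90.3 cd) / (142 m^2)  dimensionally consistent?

Reduce each to base SI dimensions:
  46.75 m^-2 cd:  m⁻²·cd
  (79.3 cd) / (634 m^2):  [cd] / [m²] = m⁻²·cd
  444 lx:  lx = lm·m⁻² = m⁻²·cd
  (90.3 cd) / (142 m^2):  [cd] / [m²] = m⁻²·cd
Every term reduces to m⁻²·cd.

Yes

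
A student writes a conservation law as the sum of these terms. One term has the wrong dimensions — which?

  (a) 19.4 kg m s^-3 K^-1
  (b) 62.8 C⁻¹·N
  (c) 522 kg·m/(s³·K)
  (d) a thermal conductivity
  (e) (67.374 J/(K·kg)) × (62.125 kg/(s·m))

In SI base units:
  (a) kg·m·s⁻³·K⁻¹
  (b) N·C⁻¹ = kg·m·s⁻²·(s·A)⁻¹ = kg·m·s⁻³·A⁻¹
  (c) kg·m·s⁻³·K⁻¹
  (d) [thermal conductivity] = kg·m·s⁻³·K⁻¹
  (e) [m²·s⁻²·K⁻¹] · [kg·m⁻¹·s⁻¹] = kg·m·s⁻³·K⁻¹
All reduce to kg·m·s⁻³·K⁻¹ except (b), which is kg·m·s⁻³·A⁻¹.

(b)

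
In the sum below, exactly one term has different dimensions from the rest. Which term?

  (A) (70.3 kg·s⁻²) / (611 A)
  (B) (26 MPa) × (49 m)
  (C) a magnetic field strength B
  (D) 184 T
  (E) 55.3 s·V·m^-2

(B)

In SI base units:
  (A) [kg·s⁻²] / [A] = kg·s⁻²·A⁻¹
  (B) [kg·m⁻¹·s⁻²] · [m] = kg·s⁻²
  (C) [magnetic field strength B] = kg·s⁻²·A⁻¹
  (D) T = Wb·m⁻² = kg·s⁻²·A⁻¹
  (E) V·s·m⁻² = J·C⁻¹·s·m⁻² = kg·s⁻²·A⁻¹
All reduce to kg·s⁻²·A⁻¹ except (B), which is kg·s⁻².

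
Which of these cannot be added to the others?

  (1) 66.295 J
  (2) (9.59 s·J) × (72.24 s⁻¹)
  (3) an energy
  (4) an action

(4)

Dimensions:
  (1) J = N·m = kg·m²·s⁻²
  (2) [kg·m²·s⁻¹] · [s⁻¹] = kg·m²·s⁻²
  (3) [energy] = kg·m²·s⁻²
  (4) [action] = kg·m²·s⁻¹
All reduce to kg·m²·s⁻² except (4), which is kg·m²·s⁻¹.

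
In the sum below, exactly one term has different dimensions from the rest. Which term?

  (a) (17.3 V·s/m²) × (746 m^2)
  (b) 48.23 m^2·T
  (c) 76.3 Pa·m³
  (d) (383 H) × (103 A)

(c)

Expand each in SI base units:
  (a) [kg·s⁻²·A⁻¹] · [m²] = kg·m²·s⁻²·A⁻¹
  (b) T·m² = Wb·m⁻²·m² = kg·m²·s⁻²·A⁻¹
  (c) Pa·m³ = N·m⁻²·m³ = kg·m²·s⁻²
  (d) [kg·m²·s⁻²·A⁻²] · [A] = kg·m²·s⁻²·A⁻¹
All reduce to kg·m²·s⁻²·A⁻¹ except (c), which is kg·m²·s⁻².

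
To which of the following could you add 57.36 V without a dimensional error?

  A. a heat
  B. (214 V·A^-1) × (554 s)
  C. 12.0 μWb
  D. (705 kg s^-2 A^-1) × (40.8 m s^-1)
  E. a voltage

Reference: V = J·C⁻¹ = kg·m²·s⁻³·A⁻¹.
Each option:
  A. [heat] = kg·m²·s⁻²
  B. [kg·m²·s⁻³·A⁻²] · [s] = kg·m²·s⁻²·A⁻²
  C. Wb = V·s = kg·m²·s⁻²·A⁻¹
  D. [kg·s⁻²·A⁻¹] · [m·s⁻¹] = kg·m·s⁻³·A⁻¹
  E. [voltage] = kg·m²·s⁻³·A⁻¹  ← same
Only E. matches kg·m²·s⁻³·A⁻¹.

E.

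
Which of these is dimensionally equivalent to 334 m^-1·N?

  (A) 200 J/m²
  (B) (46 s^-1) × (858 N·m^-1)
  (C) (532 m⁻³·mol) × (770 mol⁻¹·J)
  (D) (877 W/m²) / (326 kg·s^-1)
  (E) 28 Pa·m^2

Reference: N·m⁻¹ = kg·m·s⁻²·m⁻¹ = kg·s⁻².
Each option:
  (A) J·m⁻² = N·m·m⁻² = kg·s⁻²  ← same
  (B) [s⁻¹] · [kg·s⁻²] = kg·s⁻³
  (C) [m⁻³·mol] · [kg·m²·s⁻²·mol⁻¹] = kg·m⁻¹·s⁻²
  (D) [kg·s⁻³] / [kg·s⁻¹] = s⁻²
  (E) Pa·m² = N·m⁻²·m² = kg·m·s⁻²
Only (A) matches kg·s⁻².

(A)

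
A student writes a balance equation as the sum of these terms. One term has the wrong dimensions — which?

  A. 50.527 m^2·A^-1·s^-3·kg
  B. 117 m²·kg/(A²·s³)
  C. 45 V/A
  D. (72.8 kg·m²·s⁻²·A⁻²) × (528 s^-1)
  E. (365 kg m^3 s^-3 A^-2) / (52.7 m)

Dimensions:
  A. kg·m²·s⁻³·A⁻¹
  B. kg·m²·s⁻³·A⁻²
  C. V·A⁻¹ = J·C⁻¹·A⁻¹ = kg·m²·s⁻³·A⁻²
  D. [kg·m²·s⁻²·A⁻²] · [s⁻¹] = kg·m²·s⁻³·A⁻²
  E. [kg·m³·s⁻³·A⁻²] / [m] = kg·m²·s⁻³·A⁻²
All reduce to kg·m²·s⁻³·A⁻² except A., which is kg·m²·s⁻³·A⁻¹.

A.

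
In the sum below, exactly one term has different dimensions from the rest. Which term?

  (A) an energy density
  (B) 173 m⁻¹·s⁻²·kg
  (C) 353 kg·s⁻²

Dimensions:
  (A) [energy density] = kg·m⁻¹·s⁻²
  (B) kg·m⁻¹·s⁻²
  (C) kg·s⁻²
All reduce to kg·m⁻¹·s⁻² except (C), which is kg·s⁻².

(C)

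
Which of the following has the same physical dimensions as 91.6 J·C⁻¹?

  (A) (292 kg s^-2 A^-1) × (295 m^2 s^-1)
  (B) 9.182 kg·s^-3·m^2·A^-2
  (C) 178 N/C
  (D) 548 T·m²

Reference: J·C⁻¹ = N·m·(s·A)⁻¹ = kg·m²·s⁻³·A⁻¹.
Each option:
  (A) [kg·s⁻²·A⁻¹] · [m²·s⁻¹] = kg·m²·s⁻³·A⁻¹  ← same
  (B) kg·m²·s⁻³·A⁻²
  (C) N·C⁻¹ = kg·m·s⁻²·(s·A)⁻¹ = kg·m·s⁻³·A⁻¹
  (D) T·m² = Wb·m⁻²·m² = kg·m²·s⁻²·A⁻¹
Only (A) matches kg·m²·s⁻³·A⁻¹.

(A)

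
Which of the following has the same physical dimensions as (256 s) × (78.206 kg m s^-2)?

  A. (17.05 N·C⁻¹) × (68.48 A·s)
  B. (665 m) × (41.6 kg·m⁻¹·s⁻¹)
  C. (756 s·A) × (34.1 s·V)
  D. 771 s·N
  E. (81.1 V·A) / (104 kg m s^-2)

Reference: [s] · [kg·m·s⁻²] = kg·m·s⁻¹.
Each option:
  A. [kg·m·s⁻³·A⁻¹] · [s·A] = kg·m·s⁻²
  B. [m] · [kg·m⁻¹·s⁻¹] = kg·s⁻¹
  C. [s·A] · [kg·m²·s⁻²·A⁻¹] = kg·m²·s⁻¹
  D. N·s = kg·m·s⁻²·s = kg·m·s⁻¹  ← same
  E. [kg·m²·s⁻³] / [kg·m·s⁻²] = m·s⁻¹
Only D. matches kg·m·s⁻¹.

D.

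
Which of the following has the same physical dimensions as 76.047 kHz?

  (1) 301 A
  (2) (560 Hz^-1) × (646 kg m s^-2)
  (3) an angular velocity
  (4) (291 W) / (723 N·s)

(3)

Reference: Hz = s⁻¹.
Each option:
  (1) A
  (2) [s] · [kg·m·s⁻²] = kg·m·s⁻¹
  (3) [angular velocity] = s⁻¹  ← same
  (4) [kg·m²·s⁻³] / [kg·m·s⁻¹] = m·s⁻²
Only (3) matches s⁻¹.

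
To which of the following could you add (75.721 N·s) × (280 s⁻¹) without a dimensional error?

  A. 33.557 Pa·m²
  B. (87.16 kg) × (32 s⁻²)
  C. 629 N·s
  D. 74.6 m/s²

Reference: [kg·m·s⁻¹] · [s⁻¹] = kg·m·s⁻².
Each option:
  A. Pa·m² = N·m⁻²·m² = kg·m·s⁻²  ← same
  B. [kg] · [s⁻²] = kg·s⁻²
  C. N·s = kg·m·s⁻²·s = kg·m·s⁻¹
  D. m·s⁻²
Only A. matches kg·m·s⁻².

A.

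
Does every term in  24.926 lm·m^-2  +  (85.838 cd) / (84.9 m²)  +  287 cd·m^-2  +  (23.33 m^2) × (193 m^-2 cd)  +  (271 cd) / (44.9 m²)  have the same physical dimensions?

No

Dimensions:
  24.926 lm·m^-2:  lm·m⁻² = cd·m⁻² = m⁻²·cd
  (85.838 cd) / (84.9 m²):  [cd] / [m²] = m⁻²·cd
  287 cd·m^-2:  cd·m⁻² = m⁻²·cd
  (23.33 m^2) × (193 m^-2 cd):  [m²] · [m⁻²·cd] = cd
  (271 cd) / (44.9 m²):  [cd] / [m²] = m⁻²·cd
The terms do not share a single dimension (cd vs m⁻²·cd).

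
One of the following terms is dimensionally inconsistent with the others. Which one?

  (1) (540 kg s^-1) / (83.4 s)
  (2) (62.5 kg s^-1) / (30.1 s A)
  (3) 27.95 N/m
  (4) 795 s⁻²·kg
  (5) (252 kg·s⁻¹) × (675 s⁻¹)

Work out the base dimensions of each:
  (1) [kg·s⁻¹] / [s] = kg·s⁻²
  (2) [kg·s⁻¹] / [s·A] = kg·s⁻²·A⁻¹
  (3) N·m⁻¹ = kg·m·s⁻²·m⁻¹ = kg·s⁻²
  (4) kg·s⁻²
  (5) [kg·s⁻¹] · [s⁻¹] = kg·s⁻²
All reduce to kg·s⁻² except (2), which is kg·s⁻²·A⁻¹.

(2)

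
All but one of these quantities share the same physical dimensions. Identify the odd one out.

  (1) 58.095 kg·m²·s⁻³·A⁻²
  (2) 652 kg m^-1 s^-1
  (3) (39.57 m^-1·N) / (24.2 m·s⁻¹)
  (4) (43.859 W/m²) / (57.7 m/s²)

(1)

Work out the base dimensions of each:
  (1) kg·m²·s⁻³·A⁻²
  (2) kg·m⁻¹·s⁻¹
  (3) [kg·s⁻²] / [m·s⁻¹] = kg·m⁻¹·s⁻¹
  (4) [kg·s⁻³] / [m·s⁻²] = kg·m⁻¹·s⁻¹
All reduce to kg·m⁻¹·s⁻¹ except (1), which is kg·m²·s⁻³·A⁻².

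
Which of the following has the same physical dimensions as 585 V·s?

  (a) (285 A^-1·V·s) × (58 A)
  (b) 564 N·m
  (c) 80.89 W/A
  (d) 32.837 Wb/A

Reference: V·s = J·C⁻¹·s = kg·m²·s⁻²·A⁻¹.
Each option:
  (a) [kg·m²·s⁻²·A⁻²] · [A] = kg·m²·s⁻²·A⁻¹  ← same
  (b) N·m = kg·m·s⁻²·m = kg·m²·s⁻²
  (c) W·A⁻¹ = J·s⁻¹·A⁻¹ = kg·m²·s⁻³·A⁻¹
  (d) Wb·A⁻¹ = V·s·A⁻¹ = kg·m²·s⁻²·A⁻²
Only (a) matches kg·m²·s⁻²·A⁻¹.

(a)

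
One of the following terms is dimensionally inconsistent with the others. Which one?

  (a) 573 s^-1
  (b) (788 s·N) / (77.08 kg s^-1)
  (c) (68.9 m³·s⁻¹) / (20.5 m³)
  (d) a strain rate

Work out the base dimensions of each:
  (a) s⁻¹
  (b) [kg·m·s⁻¹] / [kg·s⁻¹] = m
  (c) [m³·s⁻¹] / [m³] = s⁻¹
  (d) [strain rate] = s⁻¹
All reduce to s⁻¹ except (b), which is m.

(b)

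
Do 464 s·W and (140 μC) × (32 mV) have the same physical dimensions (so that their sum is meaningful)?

Yes

Dimensions:
  464 s·W:  W·s = J·s⁻¹·s = kg·m²·s⁻²
  (140 μC) × (32 mV):  [s·A] · [kg·m²·s⁻³·A⁻¹] = kg·m²·s⁻²
Both are kg·m²·s⁻², so they have the same dimensions and can be added.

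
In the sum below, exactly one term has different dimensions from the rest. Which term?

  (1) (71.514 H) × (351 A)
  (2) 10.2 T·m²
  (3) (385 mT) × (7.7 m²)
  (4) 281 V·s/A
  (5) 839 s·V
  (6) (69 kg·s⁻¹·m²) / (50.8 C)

Reduce each to base SI dimensions:
  (1) [kg·m²·s⁻²·A⁻²] · [A] = kg·m²·s⁻²·A⁻¹
  (2) T·m² = Wb·m⁻²·m² = kg·m²·s⁻²·A⁻¹
  (3) [kg·s⁻²·A⁻¹] · [m²] = kg·m²·s⁻²·A⁻¹
  (4) V·s·A⁻¹ = J·C⁻¹·s·A⁻¹ = kg·m²·s⁻²·A⁻²
  (5) V·s = J·C⁻¹·s = kg·m²·s⁻²·A⁻¹
  (6) [kg·m²·s⁻¹] / [s·A] = kg·m²·s⁻²·A⁻¹
All reduce to kg·m²·s⁻²·A⁻¹ except (4), which is kg·m²·s⁻²·A⁻².

(4)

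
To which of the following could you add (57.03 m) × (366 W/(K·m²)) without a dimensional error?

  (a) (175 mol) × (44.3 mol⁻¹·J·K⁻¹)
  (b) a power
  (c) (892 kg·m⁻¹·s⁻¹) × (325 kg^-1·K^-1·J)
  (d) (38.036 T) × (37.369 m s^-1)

(c)

Reference: [m] · [kg·s⁻³·K⁻¹] = kg·m·s⁻³·K⁻¹.
Each option:
  (a) [mol] · [kg·m²·s⁻²·K⁻¹·mol⁻¹] = kg·m²·s⁻²·K⁻¹
  (b) [power] = kg·m²·s⁻³
  (c) [kg·m⁻¹·s⁻¹] · [m²·s⁻²·K⁻¹] = kg·m·s⁻³·K⁻¹  ← same
  (d) [kg·s⁻²·A⁻¹] · [m·s⁻¹] = kg·m·s⁻³·A⁻¹
Only (c) matches kg·m·s⁻³·K⁻¹.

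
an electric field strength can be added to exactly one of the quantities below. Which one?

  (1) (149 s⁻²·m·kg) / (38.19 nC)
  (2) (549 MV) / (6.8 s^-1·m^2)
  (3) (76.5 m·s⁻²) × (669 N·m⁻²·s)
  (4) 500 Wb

Reference: [electric field strength] = kg·m·s⁻³·A⁻¹.
Each option:
  (1) [kg·m·s⁻²] / [s·A] = kg·m·s⁻³·A⁻¹  ← same
  (2) [kg·m²·s⁻³·A⁻¹] / [m²·s⁻¹] = kg·s⁻²·A⁻¹
  (3) [m·s⁻²] · [kg·m⁻¹·s⁻¹] = kg·s⁻³
  (4) Wb = V·s = kg·m²·s⁻²·A⁻¹
Only (1) matches kg·m·s⁻³·A⁻¹.

(1)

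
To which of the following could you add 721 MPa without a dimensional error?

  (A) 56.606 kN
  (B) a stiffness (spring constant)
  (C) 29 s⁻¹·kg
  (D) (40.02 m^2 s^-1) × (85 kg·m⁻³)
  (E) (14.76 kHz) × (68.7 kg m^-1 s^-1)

Reference: Pa = N·m⁻² = kg·m⁻¹·s⁻².
Each option:
  (A) N = kg·m·s⁻²
  (B) [stiffness (spring constant)] = kg·s⁻²
  (C) kg·s⁻¹
  (D) [m²·s⁻¹] · [kg·m⁻³] = kg·m⁻¹·s⁻¹
  (E) [s⁻¹] · [kg·m⁻¹·s⁻¹] = kg·m⁻¹·s⁻²  ← same
Only (E) matches kg·m⁻¹·s⁻².

(E)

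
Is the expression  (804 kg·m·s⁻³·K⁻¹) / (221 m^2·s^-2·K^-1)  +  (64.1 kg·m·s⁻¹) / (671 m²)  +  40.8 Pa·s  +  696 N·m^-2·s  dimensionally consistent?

Yes

Dimensions:
  (804 kg·m·s⁻³·K⁻¹) / (221 m^2·s^-2·K^-1):  [kg·m·s⁻³·K⁻¹] / [m²·s⁻²·K⁻¹] = kg·m⁻¹·s⁻¹
  (64.1 kg·m·s⁻¹) / (671 m²):  [kg·m·s⁻¹] / [m²] = kg·m⁻¹·s⁻¹
  40.8 Pa·s:  Pa·s = N·m⁻²·s = kg·m⁻¹·s⁻¹
  696 N·m^-2·s:  N·s·m⁻² = kg·m·s⁻²·s·m⁻² = kg·m⁻¹·s⁻¹
Every term reduces to kg·m⁻¹·s⁻¹.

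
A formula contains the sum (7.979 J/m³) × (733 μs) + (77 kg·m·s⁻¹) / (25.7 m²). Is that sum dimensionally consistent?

Yes

Work out the base dimensions of each:
  (7.979 J/m³) × (733 μs):  [kg·m⁻¹·s⁻²] · [s] = kg·m⁻¹·s⁻¹
  (77 kg·m·s⁻¹) / (25.7 m²):  [kg·m·s⁻¹] / [m²] = kg·m⁻¹·s⁻¹
Both are kg·m⁻¹·s⁻¹, so they have the same dimensions and can be added.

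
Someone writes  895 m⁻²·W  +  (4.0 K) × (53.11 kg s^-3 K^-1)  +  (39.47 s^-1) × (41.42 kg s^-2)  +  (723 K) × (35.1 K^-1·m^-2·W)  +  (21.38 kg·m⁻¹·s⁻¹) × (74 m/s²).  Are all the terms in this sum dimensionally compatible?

Yes

Work out the base dimensions of each:
  895 m⁻²·W:  W·m⁻² = J·s⁻¹·m⁻² = kg·s⁻³
  (4.0 K) × (53.11 kg s^-3 K^-1):  [K] · [kg·s⁻³·K⁻¹] = kg·s⁻³
  (39.47 s^-1) × (41.42 kg s^-2):  [s⁻¹] · [kg·s⁻²] = kg·s⁻³
  (723 K) × (35.1 K^-1·m^-2·W):  [K] · [kg·s⁻³·K⁻¹] = kg·s⁻³
  (21.38 kg·m⁻¹·s⁻¹) × (74 m/s²):  [kg·m⁻¹·s⁻¹] · [m·s⁻²] = kg·s⁻³
Every term reduces to kg·s⁻³.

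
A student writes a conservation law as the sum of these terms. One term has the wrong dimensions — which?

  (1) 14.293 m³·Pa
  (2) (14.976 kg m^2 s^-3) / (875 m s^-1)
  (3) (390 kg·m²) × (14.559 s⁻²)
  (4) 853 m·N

(2)

Expand each in SI base units:
  (1) Pa·m³ = N·m⁻²·m³ = kg·m²·s⁻²
  (2) [kg·m²·s⁻³] / [m·s⁻¹] = kg·m·s⁻²
  (3) [kg·m²] · [s⁻²] = kg·m²·s⁻²
  (4) N·m = kg·m·s⁻²·m = kg·m²·s⁻²
All reduce to kg·m²·s⁻² except (2), which is kg·m·s⁻².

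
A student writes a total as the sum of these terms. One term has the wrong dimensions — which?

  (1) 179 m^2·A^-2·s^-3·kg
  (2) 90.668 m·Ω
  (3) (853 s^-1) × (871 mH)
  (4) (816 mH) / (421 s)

Work out the base dimensions of each:
  (1) kg·m²·s⁻³·A⁻²
  (2) Ω·m = V·A⁻¹·m = kg·m³·s⁻³·A⁻²
  (3) [s⁻¹] · [kg·m²·s⁻²·A⁻²] = kg·m²·s⁻³·A⁻²
  (4) [kg·m²·s⁻²·A⁻²] / [s] = kg·m²·s⁻³·A⁻²
All reduce to kg·m²·s⁻³·A⁻² except (2), which is kg·m³·s⁻³·A⁻².

(2)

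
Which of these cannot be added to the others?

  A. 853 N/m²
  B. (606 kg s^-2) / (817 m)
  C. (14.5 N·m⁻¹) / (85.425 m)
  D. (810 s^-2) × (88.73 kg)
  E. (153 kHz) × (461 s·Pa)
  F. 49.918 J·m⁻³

Expand each in SI base units:
  A. N·m⁻² = kg·m·s⁻²·m⁻² = kg·m⁻¹·s⁻²
  B. [kg·s⁻²] / [m] = kg·m⁻¹·s⁻²
  C. [kg·s⁻²] / [m] = kg·m⁻¹·s⁻²
  D. [s⁻²] · [kg] = kg·s⁻²
  E. [s⁻¹] · [kg·m⁻¹·s⁻¹] = kg·m⁻¹·s⁻²
  F. J·m⁻³ = N·m·m⁻³ = kg·m⁻¹·s⁻²
All reduce to kg·m⁻¹·s⁻² except D., which is kg·s⁻².

D.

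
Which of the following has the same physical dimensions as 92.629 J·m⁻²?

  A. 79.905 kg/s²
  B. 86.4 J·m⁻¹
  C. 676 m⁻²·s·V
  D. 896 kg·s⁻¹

A.

Reference: J·m⁻² = N·m·m⁻² = kg·s⁻².
Each option:
  A. kg·s⁻²  ← same
  B. J·m⁻¹ = N·m·m⁻¹ = kg·m·s⁻²
  C. V·s·m⁻² = J·C⁻¹·s·m⁻² = kg·s⁻²·A⁻¹
  D. kg·s⁻¹
Only A. matches kg·s⁻².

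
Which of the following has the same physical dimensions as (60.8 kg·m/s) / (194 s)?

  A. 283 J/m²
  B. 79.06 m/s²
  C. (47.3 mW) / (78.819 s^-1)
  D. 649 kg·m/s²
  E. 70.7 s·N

Reference: [kg·m·s⁻¹] / [s] = kg·m·s⁻².
Each option:
  A. J·m⁻² = N·m·m⁻² = kg·s⁻²
  B. m·s⁻²
  C. [kg·m²·s⁻³] / [s⁻¹] = kg·m²·s⁻²
  D. kg·m·s⁻²  ← same
  E. N·s = kg·m·s⁻²·s = kg·m·s⁻¹
Only D. matches kg·m·s⁻².

D.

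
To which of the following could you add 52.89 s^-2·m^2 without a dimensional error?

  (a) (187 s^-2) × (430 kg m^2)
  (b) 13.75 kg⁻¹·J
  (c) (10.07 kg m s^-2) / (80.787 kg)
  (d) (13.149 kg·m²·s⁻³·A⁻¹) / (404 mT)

(b)

Reference: m²·s⁻².
Each option:
  (a) [s⁻²] · [kg·m²] = kg·m²·s⁻²
  (b) J·kg⁻¹ = N·m·kg⁻¹ = m²·s⁻²  ← same
  (c) [kg·m·s⁻²] / [kg] = m·s⁻²
  (d) [kg·m²·s⁻³·A⁻¹] / [kg·s⁻²·A⁻¹] = m²·s⁻¹
Only (b) matches m²·s⁻².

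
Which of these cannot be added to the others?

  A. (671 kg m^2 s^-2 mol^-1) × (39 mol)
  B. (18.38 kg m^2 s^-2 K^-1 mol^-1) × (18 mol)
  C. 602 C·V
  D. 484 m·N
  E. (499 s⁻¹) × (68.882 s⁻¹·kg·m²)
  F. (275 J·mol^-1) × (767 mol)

B.

Work out the base dimensions of each:
  A. [kg·m²·s⁻²·mol⁻¹] · [mol] = kg·m²·s⁻²
  B. [kg·m²·s⁻²·K⁻¹·mol⁻¹] · [mol] = kg·m²·s⁻²·K⁻¹
  C. C·V = s·A·J·C⁻¹ = kg·m²·s⁻²
  D. N·m = kg·m·s⁻²·m = kg·m²·s⁻²
  E. [s⁻¹] · [kg·m²·s⁻¹] = kg·m²·s⁻²
  F. [kg·m²·s⁻²·mol⁻¹] · [mol] = kg·m²·s⁻²
All reduce to kg·m²·s⁻² except B., which is kg·m²·s⁻²·K⁻¹.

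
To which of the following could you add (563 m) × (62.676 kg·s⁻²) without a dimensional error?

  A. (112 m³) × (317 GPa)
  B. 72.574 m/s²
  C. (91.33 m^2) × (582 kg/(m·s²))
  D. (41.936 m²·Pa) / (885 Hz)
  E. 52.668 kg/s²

Reference: [m] · [kg·s⁻²] = kg·m·s⁻².
Each option:
  A. [m³] · [kg·m⁻¹·s⁻²] = kg·m²·s⁻²
  B. m·s⁻²
  C. [m²] · [kg·m⁻¹·s⁻²] = kg·m·s⁻²  ← same
  D. [kg·m·s⁻²] / [s⁻¹] = kg·m·s⁻¹
  E. kg·s⁻²
Only C. matches kg·m·s⁻².

C.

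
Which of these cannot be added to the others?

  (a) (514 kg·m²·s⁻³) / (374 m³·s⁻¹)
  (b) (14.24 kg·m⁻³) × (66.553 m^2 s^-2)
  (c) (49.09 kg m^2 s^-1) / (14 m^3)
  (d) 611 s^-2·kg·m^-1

(c)

Work out the base dimensions of each:
  (a) [kg·m²·s⁻³] / [m³·s⁻¹] = kg·m⁻¹·s⁻²
  (b) [kg·m⁻³] · [m²·s⁻²] = kg·m⁻¹·s⁻²
  (c) [kg·m²·s⁻¹] / [m³] = kg·m⁻¹·s⁻¹
  (d) kg·m⁻¹·s⁻²
All reduce to kg·m⁻¹·s⁻² except (c), which is kg·m⁻¹·s⁻¹.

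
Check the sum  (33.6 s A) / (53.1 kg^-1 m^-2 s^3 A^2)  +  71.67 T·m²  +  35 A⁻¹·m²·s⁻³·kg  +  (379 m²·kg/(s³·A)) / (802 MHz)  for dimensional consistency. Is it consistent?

Reduce each to base SI dimensions:
  (33.6 s A) / (53.1 kg^-1 m^-2 s^3 A^2):  [s·A] / [kg⁻¹·m⁻²·s³·A²] = kg·m²·s⁻²·A⁻¹
  71.67 T·m²:  T·m² = Wb·m⁻²·m² = kg·m²·s⁻²·A⁻¹
  35 A⁻¹·m²·s⁻³·kg:  kg·m²·s⁻³·A⁻¹
  (379 m²·kg/(s³·A)) / (802 MHz):  [kg·m²·s⁻³·A⁻¹] / [s⁻¹] = kg·m²·s⁻²·A⁻¹
The terms do not share a single dimension (kg·m²·s⁻²·A⁻¹ vs kg·m²·s⁻³·A⁻¹).

No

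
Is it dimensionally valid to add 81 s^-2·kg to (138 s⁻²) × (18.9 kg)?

Reduce each to base SI dimensions:
  81 s^-2·kg:  kg·s⁻²
  (138 s⁻²) × (18.9 kg):  [s⁻²] · [kg] = kg·s⁻²
Both are kg·s⁻², so they have the same dimensions and can be added.

Yes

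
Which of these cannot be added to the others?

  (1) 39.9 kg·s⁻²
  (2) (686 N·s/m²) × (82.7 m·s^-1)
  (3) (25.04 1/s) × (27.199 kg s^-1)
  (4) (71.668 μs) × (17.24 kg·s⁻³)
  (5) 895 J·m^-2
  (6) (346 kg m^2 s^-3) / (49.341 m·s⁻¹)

(6)

Work out the base dimensions of each:
  (1) kg·s⁻²
  (2) [kg·m⁻¹·s⁻¹] · [m·s⁻¹] = kg·s⁻²
  (3) [s⁻¹] · [kg·s⁻¹] = kg·s⁻²
  (4) [s] · [kg·s⁻³] = kg·s⁻²
  (5) J·m⁻² = N·m·m⁻² = kg·s⁻²
  (6) [kg·m²·s⁻³] / [m·s⁻¹] = kg·m·s⁻²
All reduce to kg·s⁻² except (6), which is kg·m·s⁻².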